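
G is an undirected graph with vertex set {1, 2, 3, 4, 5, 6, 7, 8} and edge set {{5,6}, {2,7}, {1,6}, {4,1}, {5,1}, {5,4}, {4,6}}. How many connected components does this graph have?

4

3 is isolated — a component by itself.
8 is isolated — a component by itself.
Starting from 2 we can reach 2, 7. That is one component of size 2.
Starting from 1 we can reach 1, 4, 5, 6. That is one component of size 4.
Total: 4 components.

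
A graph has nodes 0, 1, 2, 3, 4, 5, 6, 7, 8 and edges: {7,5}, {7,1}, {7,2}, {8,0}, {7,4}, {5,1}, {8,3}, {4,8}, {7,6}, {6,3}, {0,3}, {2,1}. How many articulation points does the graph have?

1

Removing 7 increases the component count from 1 to 2, so 7 is a cut vertex.
By contrast removing 6 leaves 1 component; it is not a cut vertex. No other vertex is a cut vertex either.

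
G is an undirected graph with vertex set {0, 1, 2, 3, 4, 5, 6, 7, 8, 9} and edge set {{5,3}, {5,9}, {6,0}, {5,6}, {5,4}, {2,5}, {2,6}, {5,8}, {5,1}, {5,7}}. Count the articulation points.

Removing 5 increases the component count from 1 to 7, so 5 is a cut vertex.
Removing 6 increases the component count from 1 to 2, so 6 is a cut vertex.
By contrast removing 0 leaves 1 component; it is not a cut vertex. No other vertex is a cut vertex either.

2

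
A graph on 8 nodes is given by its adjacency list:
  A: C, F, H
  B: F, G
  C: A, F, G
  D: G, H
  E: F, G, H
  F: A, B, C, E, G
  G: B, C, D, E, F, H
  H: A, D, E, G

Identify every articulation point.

none

Removing G, for instance, still leaves 1 component. No single vertex removal increases the component count — the graph has no articulation points.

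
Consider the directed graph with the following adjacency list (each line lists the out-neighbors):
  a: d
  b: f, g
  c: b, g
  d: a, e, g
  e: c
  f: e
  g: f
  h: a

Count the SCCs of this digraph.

{b, c, e, f, g} are all mutually reachable — one SCC of size 5.
{a, d} are all mutually reachable — one SCC of size 2.
{h} is an SCC by itself.
That gives 3 strongly connected components.

3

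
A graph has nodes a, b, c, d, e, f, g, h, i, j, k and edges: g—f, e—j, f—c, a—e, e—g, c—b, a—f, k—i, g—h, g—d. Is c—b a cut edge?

Removing c—b leaves no path between c and b: the component count goes from 2 to 3. So it is a bridge.

Yes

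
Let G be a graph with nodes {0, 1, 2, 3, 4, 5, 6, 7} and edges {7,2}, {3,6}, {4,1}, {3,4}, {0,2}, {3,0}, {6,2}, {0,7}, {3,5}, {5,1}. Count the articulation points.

Removing 3 increases the component count from 1 to 2, so 3 is a cut vertex.
By contrast removing 4 leaves 1 component; it is not a cut vertex. No other vertex is a cut vertex either.

1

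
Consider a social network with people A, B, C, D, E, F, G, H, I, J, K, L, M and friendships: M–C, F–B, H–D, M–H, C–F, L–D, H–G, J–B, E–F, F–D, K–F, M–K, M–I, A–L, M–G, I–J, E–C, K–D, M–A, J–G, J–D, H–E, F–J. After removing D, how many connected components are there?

With D gone, the remaining components are: {A, B, C, E, F, G, H, I, J, K, L, M}.
That is 1 component.

1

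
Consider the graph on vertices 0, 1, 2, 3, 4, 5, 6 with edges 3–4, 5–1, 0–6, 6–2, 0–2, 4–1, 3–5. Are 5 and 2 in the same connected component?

No

The component containing 5 is {1, 3, 4, 5}, and 2 is not in it.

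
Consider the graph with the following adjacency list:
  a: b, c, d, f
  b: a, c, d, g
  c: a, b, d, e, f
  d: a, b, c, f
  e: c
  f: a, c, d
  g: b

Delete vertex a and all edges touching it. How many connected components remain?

With a gone, the remaining components are: {b, c, d, e, f, g}.
That is 1 component.

1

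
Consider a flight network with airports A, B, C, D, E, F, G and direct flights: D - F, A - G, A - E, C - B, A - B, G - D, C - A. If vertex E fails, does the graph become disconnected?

Deleting E leaves 1 component (was 1), so E is not a cut vertex.

No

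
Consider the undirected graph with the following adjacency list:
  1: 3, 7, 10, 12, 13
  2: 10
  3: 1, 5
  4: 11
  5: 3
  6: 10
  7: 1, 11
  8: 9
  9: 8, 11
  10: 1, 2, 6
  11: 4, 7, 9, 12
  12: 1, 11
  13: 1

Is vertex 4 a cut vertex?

Deleting 4 leaves 1 component (was 1), so 4 is not a cut vertex.

No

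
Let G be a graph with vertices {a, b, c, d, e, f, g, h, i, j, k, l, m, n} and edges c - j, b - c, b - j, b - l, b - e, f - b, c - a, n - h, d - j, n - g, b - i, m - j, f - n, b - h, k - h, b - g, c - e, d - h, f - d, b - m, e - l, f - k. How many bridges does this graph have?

The edges on the cycle b-m-j-c-b are not bridges since each lies on that cycle.
But removing c - a disconnects c from a; removing i - b disconnects i from b — these are bridges.
That makes 2 bridges.

2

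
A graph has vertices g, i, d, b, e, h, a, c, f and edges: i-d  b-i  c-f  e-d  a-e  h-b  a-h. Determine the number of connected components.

3

g is isolated — a component by itself.
Starting from c we can reach c, f. That is one component of size 2.
Starting from a we can reach a, b, d, e, h, i. That is one component of size 6.
Total: 3 components.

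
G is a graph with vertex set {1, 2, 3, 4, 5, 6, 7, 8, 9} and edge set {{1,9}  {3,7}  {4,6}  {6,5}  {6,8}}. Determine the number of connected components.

4

2 is isolated — a component by itself.
Starting from 1 we can reach 1, 9. That is one component of size 2.
Starting from 3 we can reach 3, 7. That is one component of size 2.
Starting from 4 we can reach 4, 5, 6, 8. That is one component of size 4.
Total: 4 components.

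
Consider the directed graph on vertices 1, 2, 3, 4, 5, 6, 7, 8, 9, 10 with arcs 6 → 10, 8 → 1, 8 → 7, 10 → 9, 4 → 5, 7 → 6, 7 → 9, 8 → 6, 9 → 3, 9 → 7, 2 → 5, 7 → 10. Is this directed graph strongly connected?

No

There is no directed path from 8 to 5, so the graph is not strongly connected.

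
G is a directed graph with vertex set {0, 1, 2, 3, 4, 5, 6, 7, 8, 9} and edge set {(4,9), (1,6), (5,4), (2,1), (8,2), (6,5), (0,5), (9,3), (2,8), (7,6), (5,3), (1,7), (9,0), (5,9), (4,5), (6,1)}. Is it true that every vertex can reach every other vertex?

No

There is no directed path from 6 to 8, so the graph is not strongly connected.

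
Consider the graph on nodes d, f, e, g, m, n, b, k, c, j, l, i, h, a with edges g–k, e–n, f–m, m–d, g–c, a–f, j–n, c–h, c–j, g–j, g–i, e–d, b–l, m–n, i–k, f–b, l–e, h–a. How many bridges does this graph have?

0

The edges on the cycle g-i-k-g are not bridges since each lies on that cycle.
Every edge lies on some cycle, so there are no bridges.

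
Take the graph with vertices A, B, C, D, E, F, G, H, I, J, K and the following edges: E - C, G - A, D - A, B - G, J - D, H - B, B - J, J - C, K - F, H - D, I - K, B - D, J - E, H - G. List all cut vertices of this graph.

J, K

Removing J increases the component count from 2 to 3, so J is a cut vertex.
Removing K increases the component count from 2 to 3, so K is a cut vertex.
By contrast removing G leaves 2 components; it is not a cut vertex. No other vertex is a cut vertex either.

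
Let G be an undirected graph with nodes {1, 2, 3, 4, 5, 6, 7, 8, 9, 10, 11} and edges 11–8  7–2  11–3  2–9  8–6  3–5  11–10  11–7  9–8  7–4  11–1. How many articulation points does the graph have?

4

Removing 3 increases the component count from 1 to 2, so 3 is a cut vertex.
Removing 7 increases the component count from 1 to 2, so 7 is a cut vertex.
Removing 8 increases the component count from 1 to 2, so 8 is a cut vertex.
Likewise 11 is a cut vertex.
By contrast removing 5 leaves 1 component; it is not a cut vertex. No other vertex is a cut vertex either.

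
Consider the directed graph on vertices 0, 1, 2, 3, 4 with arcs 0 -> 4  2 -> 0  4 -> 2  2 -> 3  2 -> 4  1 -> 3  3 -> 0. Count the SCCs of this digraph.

{0, 2, 3, 4} are all mutually reachable — one SCC of size 4.
{1} is an SCC by itself.
That gives 2 strongly connected components.

2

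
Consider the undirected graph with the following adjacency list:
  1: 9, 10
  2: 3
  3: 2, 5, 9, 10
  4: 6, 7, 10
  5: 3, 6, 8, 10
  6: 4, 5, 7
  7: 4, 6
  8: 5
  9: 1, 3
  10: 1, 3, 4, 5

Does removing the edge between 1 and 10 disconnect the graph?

No

After removing 1-10, the path 1-9-3-10 still connects them, so the edge is not a bridge.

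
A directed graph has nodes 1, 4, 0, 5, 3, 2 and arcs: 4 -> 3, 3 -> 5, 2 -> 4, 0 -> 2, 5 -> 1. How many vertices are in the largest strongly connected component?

{2} is an SCC by itself.
{3} is an SCC by itself.
{0} is an SCC by itself.
{1} is an SCC by itself.
{5} is an SCC by itself.
(and 1 more singleton SCC)
The largest has 1 vertex.

1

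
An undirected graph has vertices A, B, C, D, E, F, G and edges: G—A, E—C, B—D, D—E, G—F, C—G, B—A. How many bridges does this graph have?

1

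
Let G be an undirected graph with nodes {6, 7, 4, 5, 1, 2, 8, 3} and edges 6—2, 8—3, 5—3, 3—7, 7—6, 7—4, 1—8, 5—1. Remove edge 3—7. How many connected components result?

Before removal there is 1 component.
3—7 is a bridge — removing it separates 3's side from 7's side.
After removal: 2 components.

2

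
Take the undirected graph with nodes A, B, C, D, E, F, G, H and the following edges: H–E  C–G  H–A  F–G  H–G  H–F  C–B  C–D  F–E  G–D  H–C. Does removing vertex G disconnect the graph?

No

Deleting G leaves 1 component (was 1) (its neighbors C, D, F, H remain connected to each other), so G is not a cut vertex.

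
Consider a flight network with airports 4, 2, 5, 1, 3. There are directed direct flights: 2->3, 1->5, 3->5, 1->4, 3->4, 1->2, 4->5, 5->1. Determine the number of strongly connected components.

1

{1, 2, 3, 4, 5} are all mutually reachable — one SCC of size 5.
That gives 1 strongly connected component.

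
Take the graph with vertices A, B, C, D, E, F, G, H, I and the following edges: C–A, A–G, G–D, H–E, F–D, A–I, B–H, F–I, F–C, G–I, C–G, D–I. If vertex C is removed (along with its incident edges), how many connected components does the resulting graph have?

With C gone, the remaining components are: {B, E, H}; {A, D, F, G, I}.
That is 2 components.

2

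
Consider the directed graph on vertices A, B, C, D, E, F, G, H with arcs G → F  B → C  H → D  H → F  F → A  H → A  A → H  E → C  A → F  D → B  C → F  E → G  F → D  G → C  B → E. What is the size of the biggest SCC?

8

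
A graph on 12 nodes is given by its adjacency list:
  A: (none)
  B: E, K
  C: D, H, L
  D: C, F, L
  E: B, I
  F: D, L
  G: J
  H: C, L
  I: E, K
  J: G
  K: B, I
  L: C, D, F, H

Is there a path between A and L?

No

The component containing A is {A}, and L is not in it.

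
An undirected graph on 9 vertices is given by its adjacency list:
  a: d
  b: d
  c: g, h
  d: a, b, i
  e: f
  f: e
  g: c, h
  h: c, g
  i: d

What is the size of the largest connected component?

Starting from e we can reach e, f. That is one component of size 2.
Starting from c we can reach c, g, h. That is one component of size 3.
Starting from a we can reach a, b, d, i. That is one component of size 4.
The largest has 4 vertices.

4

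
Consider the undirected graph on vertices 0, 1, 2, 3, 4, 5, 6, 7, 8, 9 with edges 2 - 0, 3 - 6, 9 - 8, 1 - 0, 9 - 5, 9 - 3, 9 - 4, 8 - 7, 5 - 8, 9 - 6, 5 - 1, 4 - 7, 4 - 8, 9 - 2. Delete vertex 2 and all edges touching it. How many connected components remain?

1

With 2 gone, the remaining components are: {0, 1, 3, 4, 5, 6, 7, 8, 9}.
That is 1 component.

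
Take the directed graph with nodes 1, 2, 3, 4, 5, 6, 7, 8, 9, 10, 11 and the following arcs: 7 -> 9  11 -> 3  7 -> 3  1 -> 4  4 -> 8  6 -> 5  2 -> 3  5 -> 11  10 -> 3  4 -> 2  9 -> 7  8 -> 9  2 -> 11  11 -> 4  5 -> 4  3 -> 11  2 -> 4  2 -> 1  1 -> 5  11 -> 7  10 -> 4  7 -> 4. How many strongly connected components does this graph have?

3

{1, 2, 3, 4, 5, 7, 8, 9, 11} are all mutually reachable — one SCC of size 9.
{10} is an SCC by itself.
{6} is an SCC by itself.
That gives 3 strongly connected components.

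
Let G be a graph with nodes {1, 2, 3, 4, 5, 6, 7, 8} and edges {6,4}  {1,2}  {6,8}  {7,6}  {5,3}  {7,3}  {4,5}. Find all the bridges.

1-2, 6-8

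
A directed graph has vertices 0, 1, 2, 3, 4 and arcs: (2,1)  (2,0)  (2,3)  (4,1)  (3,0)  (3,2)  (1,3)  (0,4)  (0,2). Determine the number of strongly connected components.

{0, 1, 2, 3, 4} are all mutually reachable — one SCC of size 5.
That gives 1 strongly connected component.

1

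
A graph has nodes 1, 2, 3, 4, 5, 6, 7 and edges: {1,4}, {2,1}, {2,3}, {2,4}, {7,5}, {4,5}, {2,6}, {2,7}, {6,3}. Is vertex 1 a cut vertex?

Deleting 1 leaves 1 component (was 1) (its neighbors 2, 4 remain connected to each other), so 1 is not a cut vertex.

No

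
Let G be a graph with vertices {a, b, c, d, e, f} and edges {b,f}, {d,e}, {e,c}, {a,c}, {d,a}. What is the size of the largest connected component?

Starting from b we can reach b, f. That is one component of size 2.
Starting from a we can reach a, c, d, e. That is one component of size 4.
The largest has 4 vertices.

4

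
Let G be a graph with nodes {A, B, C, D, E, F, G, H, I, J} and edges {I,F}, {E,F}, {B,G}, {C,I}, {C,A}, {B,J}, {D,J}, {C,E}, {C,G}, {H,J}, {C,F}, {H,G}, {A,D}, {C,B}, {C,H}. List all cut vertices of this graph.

C

Removing C increases the component count from 1 to 2, so C is a cut vertex.
By contrast removing I leaves 1 component; it is not a cut vertex. No other vertex is a cut vertex either.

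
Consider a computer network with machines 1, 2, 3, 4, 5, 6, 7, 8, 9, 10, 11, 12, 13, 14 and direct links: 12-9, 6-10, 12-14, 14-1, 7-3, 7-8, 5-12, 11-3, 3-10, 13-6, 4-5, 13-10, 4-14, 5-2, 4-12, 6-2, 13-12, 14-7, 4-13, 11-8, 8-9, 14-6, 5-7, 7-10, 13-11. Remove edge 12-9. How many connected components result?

12 and 9 are still connected via 12-5-7-8-9, so the component count stays at 1.

1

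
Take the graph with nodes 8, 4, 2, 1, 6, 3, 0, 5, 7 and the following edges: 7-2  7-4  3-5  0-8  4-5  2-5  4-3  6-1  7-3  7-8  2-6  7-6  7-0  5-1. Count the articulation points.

Removing 7 increases the component count from 1 to 2, so 7 is a cut vertex.
By contrast removing 6 leaves 1 component; it is not a cut vertex. No other vertex is a cut vertex either.

1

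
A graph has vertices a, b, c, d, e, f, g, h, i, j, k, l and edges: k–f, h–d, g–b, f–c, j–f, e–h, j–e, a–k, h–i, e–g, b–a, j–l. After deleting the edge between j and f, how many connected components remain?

1

j and f are still connected via j-e-g-b-a-k-f, so the component count stays at 1.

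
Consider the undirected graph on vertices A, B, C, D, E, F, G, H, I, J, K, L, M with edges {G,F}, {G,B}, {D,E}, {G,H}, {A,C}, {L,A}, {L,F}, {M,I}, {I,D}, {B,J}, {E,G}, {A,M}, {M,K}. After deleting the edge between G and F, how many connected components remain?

G and F are still connected via G-E-D-I-M-A-L-F, so the component count stays at 1.

1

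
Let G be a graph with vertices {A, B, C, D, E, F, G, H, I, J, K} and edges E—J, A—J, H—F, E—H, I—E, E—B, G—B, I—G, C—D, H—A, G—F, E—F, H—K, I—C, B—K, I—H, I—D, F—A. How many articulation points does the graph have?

1

Removing I increases the component count from 1 to 2, so I is a cut vertex.
By contrast removing F leaves 1 component; it is not a cut vertex. No other vertex is a cut vertex either.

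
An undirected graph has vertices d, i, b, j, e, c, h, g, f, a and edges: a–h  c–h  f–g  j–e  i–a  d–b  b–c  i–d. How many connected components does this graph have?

3

Starting from e we can reach e, j. That is one component of size 2.
Starting from f we can reach f, g. That is one component of size 2.
Starting from a we can reach a, b, c, d, h, i. That is one component of size 6.
Total: 3 components.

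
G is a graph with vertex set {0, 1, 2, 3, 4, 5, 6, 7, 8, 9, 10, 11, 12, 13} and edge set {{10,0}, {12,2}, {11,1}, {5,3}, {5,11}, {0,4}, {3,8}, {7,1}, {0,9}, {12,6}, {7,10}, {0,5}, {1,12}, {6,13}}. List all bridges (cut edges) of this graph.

0-4, 0-9, 1-12, 12-2, 12-6, 13-6, 3-5, 3-8

The edges on the cycle 7-10-0-5-11-1-7 are not bridges since each lies on that cycle.
But removing 12–6 disconnects 12 from 6; removing 13–6 disconnects 13 from 6; removing 0–9 disconnects 0 from 9; removing 3–5 disconnects 3 from 5 — these are bridges.
In total 8 edges are bridges.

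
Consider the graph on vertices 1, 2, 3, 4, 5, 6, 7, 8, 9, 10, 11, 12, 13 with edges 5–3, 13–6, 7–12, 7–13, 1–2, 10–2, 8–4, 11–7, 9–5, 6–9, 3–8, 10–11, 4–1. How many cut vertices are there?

1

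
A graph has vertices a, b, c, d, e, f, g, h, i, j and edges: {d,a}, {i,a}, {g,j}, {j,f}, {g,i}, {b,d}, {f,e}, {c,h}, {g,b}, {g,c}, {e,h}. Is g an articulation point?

Yes

Deleting g raises the number of components from 1 to 2, so g is a cut vertex.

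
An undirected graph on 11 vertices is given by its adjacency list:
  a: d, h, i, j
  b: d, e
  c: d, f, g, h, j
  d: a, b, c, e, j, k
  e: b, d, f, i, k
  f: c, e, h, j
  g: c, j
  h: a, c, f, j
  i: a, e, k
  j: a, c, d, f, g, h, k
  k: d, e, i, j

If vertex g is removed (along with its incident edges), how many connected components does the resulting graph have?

With g gone, the remaining components are: {a, b, c, d, e, f, h, i, j, k}.
That is 1 component.

1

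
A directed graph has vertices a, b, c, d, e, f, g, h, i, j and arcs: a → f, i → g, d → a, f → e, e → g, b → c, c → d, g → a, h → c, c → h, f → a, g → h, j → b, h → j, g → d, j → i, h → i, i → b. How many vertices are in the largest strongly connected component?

{a, b, c, d, e, f, g, h, i, j} are all mutually reachable — one SCC of size 10.
The largest has 10 vertices.

10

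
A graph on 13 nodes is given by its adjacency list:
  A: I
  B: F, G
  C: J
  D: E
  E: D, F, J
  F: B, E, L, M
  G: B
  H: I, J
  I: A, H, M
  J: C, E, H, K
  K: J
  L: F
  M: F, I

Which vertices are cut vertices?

B, E, F, I, J

Removing B increases the component count from 1 to 2, so B is a cut vertex.
Removing E increases the component count from 1 to 2, so E is a cut vertex.
Removing F increases the component count from 1 to 3, so F is a cut vertex.
Likewise I, J are cut vertices.
By contrast removing D leaves 1 component; it is not a cut vertex. No other vertex is a cut vertex either.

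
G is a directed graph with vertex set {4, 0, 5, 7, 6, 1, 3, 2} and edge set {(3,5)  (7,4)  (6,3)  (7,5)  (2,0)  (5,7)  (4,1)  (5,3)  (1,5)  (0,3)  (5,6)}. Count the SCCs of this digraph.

3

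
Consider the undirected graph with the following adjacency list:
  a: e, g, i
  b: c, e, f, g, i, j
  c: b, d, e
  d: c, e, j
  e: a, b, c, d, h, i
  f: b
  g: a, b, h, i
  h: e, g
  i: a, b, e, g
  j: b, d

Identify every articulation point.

b

Removing b increases the component count from 1 to 2, so b is a cut vertex.
By contrast removing g leaves 1 component; it is not a cut vertex. No other vertex is a cut vertex either.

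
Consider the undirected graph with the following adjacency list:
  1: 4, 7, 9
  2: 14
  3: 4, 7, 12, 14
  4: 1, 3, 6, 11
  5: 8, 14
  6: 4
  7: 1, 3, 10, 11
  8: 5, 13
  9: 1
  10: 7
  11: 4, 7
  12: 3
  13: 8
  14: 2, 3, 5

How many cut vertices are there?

Removing 1 increases the component count from 1 to 2, so 1 is a cut vertex.
Removing 3 increases the component count from 1 to 3, so 3 is a cut vertex.
Removing 4 increases the component count from 1 to 2, so 4 is a cut vertex.
Likewise 5, 7, 8, 14 are cut vertices.
By contrast removing 10 leaves 1 component; it is not a cut vertex. No other vertex is a cut vertex either.

7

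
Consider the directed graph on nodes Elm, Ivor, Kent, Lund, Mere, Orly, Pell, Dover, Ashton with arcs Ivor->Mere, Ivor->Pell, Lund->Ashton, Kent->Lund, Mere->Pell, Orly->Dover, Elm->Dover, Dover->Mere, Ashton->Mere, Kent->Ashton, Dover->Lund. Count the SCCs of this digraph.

9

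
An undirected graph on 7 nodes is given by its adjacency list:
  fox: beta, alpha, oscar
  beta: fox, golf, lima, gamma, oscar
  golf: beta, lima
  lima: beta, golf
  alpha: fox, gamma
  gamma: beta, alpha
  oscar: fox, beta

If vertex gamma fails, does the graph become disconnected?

Deleting gamma leaves 1 component (was 1) (its neighbors beta, alpha remain connected to each other), so gamma is not a cut vertex.

No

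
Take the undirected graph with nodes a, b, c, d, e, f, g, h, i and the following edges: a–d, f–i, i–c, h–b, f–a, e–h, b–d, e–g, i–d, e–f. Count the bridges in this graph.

The edges on the cycle e-f-a-d-b-h-e are not bridges since each lies on that cycle.
But removing g–e disconnects g from e; removing c–i disconnects c from i — these are bridges.
That makes 2 bridges.

2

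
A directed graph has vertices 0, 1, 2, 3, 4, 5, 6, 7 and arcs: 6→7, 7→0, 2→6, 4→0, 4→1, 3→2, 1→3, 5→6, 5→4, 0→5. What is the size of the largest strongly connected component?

{0, 1, 2, 3, 4, 5, 6, 7} are all mutually reachable — one SCC of size 8.
The largest has 8 vertices.

8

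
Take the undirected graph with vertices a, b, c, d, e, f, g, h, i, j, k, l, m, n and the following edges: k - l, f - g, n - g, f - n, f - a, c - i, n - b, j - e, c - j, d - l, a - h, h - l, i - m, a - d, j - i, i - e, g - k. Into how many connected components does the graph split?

Starting from c we can reach c, e, i, j, m. That is one component of size 5.
Starting from a we can reach a, b, d, f, g, h, k, l, n. That is one component of size 9.
Total: 2 components.

2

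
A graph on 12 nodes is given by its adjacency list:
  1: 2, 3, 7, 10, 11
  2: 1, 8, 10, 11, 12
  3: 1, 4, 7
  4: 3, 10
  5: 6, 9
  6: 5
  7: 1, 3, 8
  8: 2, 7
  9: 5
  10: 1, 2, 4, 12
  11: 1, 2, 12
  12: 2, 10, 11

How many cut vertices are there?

1

Removing 5 increases the component count from 2 to 3, so 5 is a cut vertex.
By contrast removing 12 leaves 2 components; it is not a cut vertex. No other vertex is a cut vertex either.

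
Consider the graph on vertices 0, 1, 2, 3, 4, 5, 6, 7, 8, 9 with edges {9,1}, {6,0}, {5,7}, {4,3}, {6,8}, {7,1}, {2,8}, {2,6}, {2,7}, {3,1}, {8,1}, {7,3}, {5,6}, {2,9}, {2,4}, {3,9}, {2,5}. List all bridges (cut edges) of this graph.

0-6

The edges on the cycle 2-5-7-1-9-2 are not bridges since each lies on that cycle.
But removing 6 - 0 disconnects 6 from 0 — this is a bridge.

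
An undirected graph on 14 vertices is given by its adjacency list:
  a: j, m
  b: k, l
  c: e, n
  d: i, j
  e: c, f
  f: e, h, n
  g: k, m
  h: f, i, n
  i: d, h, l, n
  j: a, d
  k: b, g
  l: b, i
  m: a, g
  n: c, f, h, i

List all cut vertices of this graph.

Removing i increases the component count from 1 to 2, so i is a cut vertex.
By contrast removing c leaves 1 component; it is not a cut vertex. No other vertex is a cut vertex either.

i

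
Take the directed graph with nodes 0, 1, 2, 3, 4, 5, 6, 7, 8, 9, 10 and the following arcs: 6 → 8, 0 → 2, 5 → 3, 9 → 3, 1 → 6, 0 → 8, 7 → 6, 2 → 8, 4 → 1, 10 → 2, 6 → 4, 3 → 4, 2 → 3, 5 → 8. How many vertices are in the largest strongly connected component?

{1, 4, 6} are all mutually reachable — one SCC of size 3.
{2} is an SCC by itself.
{9} is an SCC by itself.
{10} is an SCC by itself.
{3} is an SCC by itself.
(and 4 more singleton SCCs)
The largest has 3 vertices.

3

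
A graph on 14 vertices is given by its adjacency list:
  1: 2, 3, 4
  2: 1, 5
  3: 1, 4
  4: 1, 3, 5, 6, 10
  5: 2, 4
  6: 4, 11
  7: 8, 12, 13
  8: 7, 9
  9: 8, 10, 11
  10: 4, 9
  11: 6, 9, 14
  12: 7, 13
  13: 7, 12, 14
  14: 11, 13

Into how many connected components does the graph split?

1

Starting from 1 we can reach 1, 2, 3, 4, 5, 6, 7, 8, 9, 10, 11, 12, 13, 14. That is one component of size 14.
Total: 1 component.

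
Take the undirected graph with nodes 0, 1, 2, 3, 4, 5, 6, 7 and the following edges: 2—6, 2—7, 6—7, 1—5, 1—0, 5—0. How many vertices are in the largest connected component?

3

4 is isolated — a component by itself.
3 is isolated — a component by itself.
Starting from 2 we can reach 2, 6, 7. That is one component of size 3.
Starting from 0 we can reach 0, 1, 5. That is one component of size 3.
The largest has 3 vertices.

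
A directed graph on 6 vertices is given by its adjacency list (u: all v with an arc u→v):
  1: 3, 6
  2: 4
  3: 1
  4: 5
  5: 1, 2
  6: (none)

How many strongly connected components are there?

3

{2, 4, 5} are all mutually reachable — one SCC of size 3.
{1, 3} are all mutually reachable — one SCC of size 2.
{6} is an SCC by itself.
That gives 3 strongly connected components.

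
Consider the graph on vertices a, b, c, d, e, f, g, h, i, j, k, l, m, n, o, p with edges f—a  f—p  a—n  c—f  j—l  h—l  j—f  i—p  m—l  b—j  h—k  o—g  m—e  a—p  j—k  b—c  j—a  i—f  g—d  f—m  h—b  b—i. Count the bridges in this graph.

4

The edges on the cycle h-b-j-k-h are not bridges since each lies on that cycle.
But removing n—a disconnects n from a; removing g—d disconnects g from d; removing o—g disconnects o from g; removing m—e disconnects m from e — these are bridges.
That makes 4 bridges.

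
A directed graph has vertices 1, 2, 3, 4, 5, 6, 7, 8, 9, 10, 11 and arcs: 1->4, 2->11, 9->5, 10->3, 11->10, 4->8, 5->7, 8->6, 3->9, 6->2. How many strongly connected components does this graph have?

{3} is an SCC by itself.
{1} is an SCC by itself.
{11} is an SCC by itself.
{9} is an SCC by itself.
{7} is an SCC by itself.
(and 6 more singleton SCCs)
That gives 11 strongly connected components.

11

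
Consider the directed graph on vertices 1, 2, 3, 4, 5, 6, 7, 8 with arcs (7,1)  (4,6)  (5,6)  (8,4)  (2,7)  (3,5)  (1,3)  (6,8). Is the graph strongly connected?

There is no directed path from 8 to 2, so the graph is not strongly connected.

No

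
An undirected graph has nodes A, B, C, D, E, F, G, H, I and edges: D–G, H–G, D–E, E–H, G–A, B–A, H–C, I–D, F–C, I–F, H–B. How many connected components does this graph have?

1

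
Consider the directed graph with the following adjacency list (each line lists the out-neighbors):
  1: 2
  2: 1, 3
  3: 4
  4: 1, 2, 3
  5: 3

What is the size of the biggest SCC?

4

{1, 2, 3, 4} are all mutually reachable — one SCC of size 4.
{5} is an SCC by itself.
The largest has 4 vertices.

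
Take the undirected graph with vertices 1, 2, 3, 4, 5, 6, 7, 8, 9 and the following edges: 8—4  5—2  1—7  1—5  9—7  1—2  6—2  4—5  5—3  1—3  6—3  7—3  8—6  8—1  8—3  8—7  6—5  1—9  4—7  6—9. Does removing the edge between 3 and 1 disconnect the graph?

After removing 3—1, the path 3-8-1 still connects them, so the edge is not a bridge.

No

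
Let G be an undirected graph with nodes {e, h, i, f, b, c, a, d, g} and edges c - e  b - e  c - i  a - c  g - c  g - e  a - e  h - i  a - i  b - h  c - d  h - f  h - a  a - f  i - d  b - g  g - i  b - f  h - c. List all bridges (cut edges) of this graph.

none

The edges on the cycle c-i-d-c are not bridges since each lies on that cycle.
Every edge lies on some cycle, so there are no bridges.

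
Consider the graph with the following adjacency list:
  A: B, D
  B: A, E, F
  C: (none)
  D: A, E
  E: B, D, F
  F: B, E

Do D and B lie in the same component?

From D we can reach A, B, D, E, F, which includes B.

Yes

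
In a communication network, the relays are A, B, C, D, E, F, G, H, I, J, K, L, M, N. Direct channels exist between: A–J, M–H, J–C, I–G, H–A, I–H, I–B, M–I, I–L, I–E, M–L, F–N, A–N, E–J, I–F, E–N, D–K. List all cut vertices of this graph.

Removing I increases the component count from 2 to 4, so I is a cut vertex.
Removing J increases the component count from 2 to 3, so J is a cut vertex.
By contrast removing L leaves 2 components; it is not a cut vertex. No other vertex is a cut vertex either.

I, J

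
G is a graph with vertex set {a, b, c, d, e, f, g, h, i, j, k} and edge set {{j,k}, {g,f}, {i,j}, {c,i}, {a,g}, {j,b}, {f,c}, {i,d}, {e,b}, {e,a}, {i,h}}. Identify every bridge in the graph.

d-i, h-i, j-k

The edges on the cycle e-a-g-f-c-i-j-b-e are not bridges since each lies on that cycle.
But removing k - j disconnects k from j; removing d - i disconnects d from i; removing h - i disconnects h from i — these are bridges.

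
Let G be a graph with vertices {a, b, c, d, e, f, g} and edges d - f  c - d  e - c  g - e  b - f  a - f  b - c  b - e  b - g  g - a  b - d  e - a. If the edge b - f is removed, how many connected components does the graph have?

1

b and f are still connected via b-d-f, so the component count stays at 1.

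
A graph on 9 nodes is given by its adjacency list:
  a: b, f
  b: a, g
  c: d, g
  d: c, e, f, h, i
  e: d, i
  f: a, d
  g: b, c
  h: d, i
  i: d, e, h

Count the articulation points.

Removing d increases the component count from 1 to 2, so d is a cut vertex.
By contrast removing g leaves 1 component; it is not a cut vertex. No other vertex is a cut vertex either.

1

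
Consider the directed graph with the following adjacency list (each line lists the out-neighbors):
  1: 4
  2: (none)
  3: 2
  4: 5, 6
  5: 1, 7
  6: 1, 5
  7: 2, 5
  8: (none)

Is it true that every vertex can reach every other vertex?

There is no directed path from 3 to 5, so the graph is not strongly connected.

No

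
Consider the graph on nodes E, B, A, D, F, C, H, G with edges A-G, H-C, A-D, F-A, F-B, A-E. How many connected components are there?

Starting from C we can reach C, H. That is one component of size 2.
Starting from A we can reach A, B, D, E, F, G. That is one component of size 6.
Total: 2 components.

2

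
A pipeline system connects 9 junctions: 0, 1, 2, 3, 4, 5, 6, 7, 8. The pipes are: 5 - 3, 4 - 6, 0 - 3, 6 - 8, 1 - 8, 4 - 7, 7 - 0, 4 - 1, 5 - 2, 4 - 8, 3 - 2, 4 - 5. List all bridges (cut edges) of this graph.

none

The edges on the cycle 4-6-8-4 are not bridges since each lies on that cycle.
Every edge lies on some cycle, so there are no bridges.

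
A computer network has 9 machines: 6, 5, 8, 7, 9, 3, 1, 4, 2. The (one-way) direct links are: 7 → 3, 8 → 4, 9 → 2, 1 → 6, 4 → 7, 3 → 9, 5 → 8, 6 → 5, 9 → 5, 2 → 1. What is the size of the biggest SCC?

9

{1, 2, 3, 4, 5, 6, 7, 8, 9} are all mutually reachable — one SCC of size 9.
The largest has 9 vertices.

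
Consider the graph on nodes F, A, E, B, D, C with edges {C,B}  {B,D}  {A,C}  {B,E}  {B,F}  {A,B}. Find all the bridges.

B-D, B-E, B-F

The edges on the cycle A-C-B-A are not bridges since each lies on that cycle.
But removing E - B disconnects E from B; removing D - B disconnects D from B; removing F - B disconnects F from B — these are bridges.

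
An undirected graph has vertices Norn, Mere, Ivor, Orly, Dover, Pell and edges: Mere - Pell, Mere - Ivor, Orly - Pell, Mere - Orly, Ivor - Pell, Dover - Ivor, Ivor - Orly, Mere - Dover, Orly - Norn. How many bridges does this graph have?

1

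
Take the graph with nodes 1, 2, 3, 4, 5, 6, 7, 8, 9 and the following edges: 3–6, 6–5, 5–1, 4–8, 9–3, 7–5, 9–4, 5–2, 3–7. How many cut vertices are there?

4

Removing 3 increases the component count from 1 to 2, so 3 is a cut vertex.
Removing 4 increases the component count from 1 to 2, so 4 is a cut vertex.
Removing 5 increases the component count from 1 to 3, so 5 is a cut vertex.
Likewise 9 is a cut vertex.
By contrast removing 1 leaves 1 component; it is not a cut vertex. No other vertex is a cut vertex either.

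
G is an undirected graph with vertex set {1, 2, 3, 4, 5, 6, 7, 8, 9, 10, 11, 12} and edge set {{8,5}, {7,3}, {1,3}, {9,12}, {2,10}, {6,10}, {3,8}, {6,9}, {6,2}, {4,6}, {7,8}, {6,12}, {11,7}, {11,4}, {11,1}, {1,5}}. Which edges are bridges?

11-4, 4-6

The edges on the cycle 11-1-5-8-7-11 are not bridges since each lies on that cycle.
But removing 6 - 4 disconnects 6 from 4; removing 11 - 4 disconnects 11 from 4 — these are bridges.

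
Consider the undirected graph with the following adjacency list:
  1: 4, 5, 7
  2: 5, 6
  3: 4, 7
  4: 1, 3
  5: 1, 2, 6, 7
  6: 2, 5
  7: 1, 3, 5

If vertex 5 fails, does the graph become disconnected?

Deleting 5 raises the number of components from 1 to 2, so 5 is a cut vertex.

Yes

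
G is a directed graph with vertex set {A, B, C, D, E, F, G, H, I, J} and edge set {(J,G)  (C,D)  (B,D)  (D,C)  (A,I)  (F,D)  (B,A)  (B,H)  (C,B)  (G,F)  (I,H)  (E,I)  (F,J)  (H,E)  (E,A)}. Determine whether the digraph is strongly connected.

There is no directed path from B to F, so the graph is not strongly connected.

No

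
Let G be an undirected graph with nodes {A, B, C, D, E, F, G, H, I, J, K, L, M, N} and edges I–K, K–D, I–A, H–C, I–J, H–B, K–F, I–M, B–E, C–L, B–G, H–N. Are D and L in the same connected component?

The component containing D is {A, D, F, I, J, K, M}, and L is not in it.

No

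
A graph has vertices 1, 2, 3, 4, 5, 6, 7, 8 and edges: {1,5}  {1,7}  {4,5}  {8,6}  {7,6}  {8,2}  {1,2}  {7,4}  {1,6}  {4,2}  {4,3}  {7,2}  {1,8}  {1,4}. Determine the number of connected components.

1

Starting from 1 we can reach 1, 2, 3, 4, 5, 6, 7, 8. That is one component of size 8.
Total: 1 component.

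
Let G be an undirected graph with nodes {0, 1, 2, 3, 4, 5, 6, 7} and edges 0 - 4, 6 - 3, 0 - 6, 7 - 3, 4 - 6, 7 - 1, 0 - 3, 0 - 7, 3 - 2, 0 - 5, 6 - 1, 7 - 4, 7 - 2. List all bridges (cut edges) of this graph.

0-5

The edges on the cycle 7-4-6-1-7 are not bridges since each lies on that cycle.
But removing 5 - 0 disconnects 5 from 0 — this is a bridge.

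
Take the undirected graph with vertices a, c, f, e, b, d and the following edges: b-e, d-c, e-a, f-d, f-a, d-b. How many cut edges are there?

The edges on the cycle f-d-b-e-a-f are not bridges since each lies on that cycle.
But removing d-c disconnects d from c — this is a bridge.

1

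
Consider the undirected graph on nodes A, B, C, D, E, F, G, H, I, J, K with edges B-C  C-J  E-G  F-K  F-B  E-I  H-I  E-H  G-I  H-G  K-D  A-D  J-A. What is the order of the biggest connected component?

7

Starting from E we can reach E, G, H, I. That is one component of size 4.
Starting from A we can reach A, B, C, D, F, J, K. That is one component of size 7.
The largest has 7 vertices.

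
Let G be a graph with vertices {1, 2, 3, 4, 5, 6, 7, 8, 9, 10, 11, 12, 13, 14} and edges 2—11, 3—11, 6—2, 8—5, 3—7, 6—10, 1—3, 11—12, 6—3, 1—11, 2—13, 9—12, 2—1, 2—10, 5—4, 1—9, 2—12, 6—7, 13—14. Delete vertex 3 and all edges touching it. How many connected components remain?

2

With 3 gone, the remaining components are: {4, 5, 8}; {1, 2, 6, 7, 9, 10, 11, 12, 13, 14}.
That is 2 components.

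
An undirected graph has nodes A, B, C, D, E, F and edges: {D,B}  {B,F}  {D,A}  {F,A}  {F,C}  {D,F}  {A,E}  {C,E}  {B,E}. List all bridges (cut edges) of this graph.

none

The edges on the cycle D-B-E-A-D are not bridges since each lies on that cycle.
Every edge lies on some cycle, so there are no bridges.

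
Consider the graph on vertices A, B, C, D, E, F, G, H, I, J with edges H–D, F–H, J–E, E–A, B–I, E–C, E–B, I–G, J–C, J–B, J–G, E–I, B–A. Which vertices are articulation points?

Removing H increases the component count from 2 to 3, so H is a cut vertex.
By contrast removing I leaves 2 components; it is not a cut vertex. No other vertex is a cut vertex either.

H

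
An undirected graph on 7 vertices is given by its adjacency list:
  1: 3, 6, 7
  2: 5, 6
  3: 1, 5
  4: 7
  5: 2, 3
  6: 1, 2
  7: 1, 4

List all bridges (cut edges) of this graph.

1-7, 4-7

The edges on the cycle 6-1-3-5-2-6 are not bridges since each lies on that cycle.
But removing 7-4 disconnects 7 from 4; removing 1-7 disconnects 1 from 7 — these are bridges.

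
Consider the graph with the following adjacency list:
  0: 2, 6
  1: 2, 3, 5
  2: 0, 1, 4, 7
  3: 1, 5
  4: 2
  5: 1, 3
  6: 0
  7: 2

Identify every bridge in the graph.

The edges on the cycle 1-3-5-1 are not bridges since each lies on that cycle.
But removing 2-7 disconnects 2 from 7; removing 1-2 disconnects 1 from 2; removing 0-6 disconnects 0 from 6; removing 2-0 disconnects 2 from 0 — these are bridges.
In total 5 edges are bridges.

0-2, 0-6, 1-2, 2-4, 2-7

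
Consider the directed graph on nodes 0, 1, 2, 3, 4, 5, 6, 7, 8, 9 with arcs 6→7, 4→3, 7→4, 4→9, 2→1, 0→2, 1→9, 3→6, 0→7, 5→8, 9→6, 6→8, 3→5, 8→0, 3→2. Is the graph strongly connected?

From 9 we can reach every vertex (0, 1, 2, 3, 4, 5, 6, 7, 8, 9), and every vertex can reach 9 (0, 1, 2, 3, 4, 5, 6, 7, 8, 9). So the whole graph is one strongly connected component.

Yes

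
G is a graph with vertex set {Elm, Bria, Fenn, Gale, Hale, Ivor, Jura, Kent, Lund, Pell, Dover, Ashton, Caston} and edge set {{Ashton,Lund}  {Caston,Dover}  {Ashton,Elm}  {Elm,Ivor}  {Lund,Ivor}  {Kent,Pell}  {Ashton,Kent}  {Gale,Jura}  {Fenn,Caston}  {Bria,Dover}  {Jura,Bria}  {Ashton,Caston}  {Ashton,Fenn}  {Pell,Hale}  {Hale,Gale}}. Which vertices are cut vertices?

Removing Ashton increases the component count from 1 to 2, so Ashton is a cut vertex.
By contrast removing Kent leaves 1 component; it is not a cut vertex. No other vertex is a cut vertex either.

Ashton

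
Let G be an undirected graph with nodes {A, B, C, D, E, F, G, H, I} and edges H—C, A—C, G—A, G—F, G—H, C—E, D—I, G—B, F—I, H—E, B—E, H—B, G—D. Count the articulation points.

1

Removing G increases the component count from 1 to 2, so G is a cut vertex.
By contrast removing C leaves 1 component; it is not a cut vertex. No other vertex is a cut vertex either.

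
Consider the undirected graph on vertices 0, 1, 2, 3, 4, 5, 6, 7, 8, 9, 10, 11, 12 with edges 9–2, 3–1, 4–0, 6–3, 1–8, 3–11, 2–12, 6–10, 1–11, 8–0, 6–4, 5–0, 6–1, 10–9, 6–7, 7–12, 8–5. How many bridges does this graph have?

The edges on the cycle 6-3-11-1-6 are not bridges since each lies on that cycle.
Every edge lies on some cycle, so there are no bridges.

0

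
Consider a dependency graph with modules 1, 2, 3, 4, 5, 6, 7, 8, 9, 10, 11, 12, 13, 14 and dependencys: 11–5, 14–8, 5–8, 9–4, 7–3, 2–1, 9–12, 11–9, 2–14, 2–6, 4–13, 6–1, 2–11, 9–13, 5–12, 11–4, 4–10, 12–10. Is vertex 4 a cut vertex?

No

Deleting 4 leaves 2 components (was 2), so 4 is not a cut vertex.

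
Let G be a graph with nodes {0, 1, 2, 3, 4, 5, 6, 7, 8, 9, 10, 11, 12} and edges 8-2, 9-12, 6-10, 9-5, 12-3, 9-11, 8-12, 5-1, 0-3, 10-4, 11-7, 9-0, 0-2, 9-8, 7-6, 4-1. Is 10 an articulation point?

Deleting 10 leaves 1 component (was 1) (its neighbors 4, 6 remain connected to each other), so 10 is not a cut vertex.

No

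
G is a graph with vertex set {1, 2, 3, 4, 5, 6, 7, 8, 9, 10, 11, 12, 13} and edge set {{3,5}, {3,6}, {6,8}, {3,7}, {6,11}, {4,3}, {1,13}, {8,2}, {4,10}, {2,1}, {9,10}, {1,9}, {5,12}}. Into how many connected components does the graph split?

Starting from 1 we can reach 1, 2, 3, 4, 5, 6, 7, 8, 9, 10, 11, 12, 13. That is one component of size 13.
Total: 1 component.

1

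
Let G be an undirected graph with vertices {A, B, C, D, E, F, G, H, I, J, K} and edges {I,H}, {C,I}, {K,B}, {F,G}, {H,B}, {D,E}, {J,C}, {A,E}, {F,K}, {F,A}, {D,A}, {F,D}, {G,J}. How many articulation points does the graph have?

1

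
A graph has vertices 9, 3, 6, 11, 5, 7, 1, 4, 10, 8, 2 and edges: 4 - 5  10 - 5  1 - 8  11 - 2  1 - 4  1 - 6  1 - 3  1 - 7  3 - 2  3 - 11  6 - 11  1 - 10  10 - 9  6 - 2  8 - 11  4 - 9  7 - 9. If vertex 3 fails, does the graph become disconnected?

No

Deleting 3 leaves 1 component (was 1) (its neighbors 1, 2, 11 remain connected to each other), so 3 is not a cut vertex.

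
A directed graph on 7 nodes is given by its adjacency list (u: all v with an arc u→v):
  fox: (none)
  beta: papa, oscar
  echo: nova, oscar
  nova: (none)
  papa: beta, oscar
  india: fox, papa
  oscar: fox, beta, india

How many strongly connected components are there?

{beta, papa, india, oscar} are all mutually reachable — one SCC of size 4.
{echo} is an SCC by itself.
{fox} is an SCC by itself.
{nova} is an SCC by itself.
That gives 4 strongly connected components.

4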